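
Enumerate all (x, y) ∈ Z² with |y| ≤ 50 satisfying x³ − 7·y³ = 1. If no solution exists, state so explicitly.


The equation is x³ - 7y³ = 1. For fixed y, x³ = 7·y³ + 1, so a solution requires the RHS to be a perfect cube.
Strategy: iterate y from -50 to 50, compute RHS = 7·y³ + 1, and check whether it is a (positive or negative) perfect cube.
Check small values of y:
  y = 0: RHS = 1 = (1)³ ⇒ x = 1 works.
  y = 1: RHS = 8 = (2)³ ⇒ x = 2 works.
  y = -1: RHS = -6 is not a perfect cube.
  y = 2: RHS = 57 is not a perfect cube.
  y = -2: RHS = -55 is not a perfect cube.
  y = 3: RHS = 190 is not a perfect cube.
  y = -3: RHS = -188 is not a perfect cube.
Continuing the search up to |y| = 50 finds no further solutions beyond those listed.
Collected solutions: (1, 0), (2, 1).

Solutions (with |y| ≤ 50): (1, 0), (2, 1).


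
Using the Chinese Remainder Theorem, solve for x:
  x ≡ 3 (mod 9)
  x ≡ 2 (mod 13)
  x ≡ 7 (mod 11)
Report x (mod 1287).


Moduli 9, 13, 11 are pairwise coprime; by CRT there is a unique solution modulo M = 9 · 13 · 11 = 1287.
Solve pairwise, accumulating the modulus:
  Start with x ≡ 3 (mod 9).
  Combine with x ≡ 2 (mod 13): since gcd(9, 13) = 1, we get a unique residue mod 117.
    Write x = 3 + 9·t and substitute into x ≡ 2 (mod 13): 9·t ≡ 2 − 3 = -1 (mod 13).
    Reduce coefficients mod 13: 9·t ≡ 12 (mod 13).
    The inverse of 9 mod 13 is 3 (since 9·3 = 27 = 2·13 + 1), so t ≡ 3·12 = 36 ≡ 10 (mod 13).
    Then x = 3 + 9·10 = 93, valid modulo lcm(9, 13) = 117: x ≡ 93 (mod 117).
  Combine with x ≡ 7 (mod 11): since gcd(117, 11) = 1, we get a unique residue mod 1287.
    Write x = 93 + 117·t and substitute into x ≡ 7 (mod 11): 117·t ≡ 7 − 93 = -86 (mod 11).
    Reduce coefficients mod 11: 7·t ≡ 2 (mod 11).
    The inverse of 7 mod 11 is 8 (since 7·8 = 56 = 5·11 + 1), so t ≡ 8·2 = 16 ≡ 5 (mod 11).
    Then x = 93 + 117·5 = 678, valid modulo lcm(117, 11) = 1287: x ≡ 678 (mod 1287).
Verify: 678 mod 9 = 3 ✓, 678 mod 13 = 2 ✓, 678 mod 11 = 7 ✓.

x ≡ 678 (mod 1287).


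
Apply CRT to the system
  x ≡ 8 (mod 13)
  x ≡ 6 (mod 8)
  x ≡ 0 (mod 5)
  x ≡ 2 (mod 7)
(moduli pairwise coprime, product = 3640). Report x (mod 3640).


Product of moduli M = 13 · 8 · 5 · 7 = 3640.
Merge one congruence at a time:
  Start: x ≡ 8 (mod 13).
  Combine with x ≡ 6 (mod 8); new modulus lcm = 104.
    Write x = 8 + 13·t and substitute into x ≡ 6 (mod 8): 13·t ≡ 6 − 8 = -2 (mod 8).
    Reduce coefficients mod 8: 5·t ≡ 6 (mod 8).
    The inverse of 5 mod 8 is 5 (since 5·5 = 25 = 3·8 + 1), so t ≡ 5·6 = 30 ≡ 6 (mod 8).
    Then x = 8 + 13·6 = 86, valid modulo lcm(13, 8) = 104: x ≡ 86 (mod 104).
  Combine with x ≡ 0 (mod 5); new modulus lcm = 520.
    Write x = 86 + 104·t and substitute into x ≡ 0 (mod 5): 104·t ≡ 0 − 86 = -86 (mod 5).
    Reduce coefficients mod 5: 4·t ≡ 4 (mod 5).
    The inverse of 4 mod 5 is 4 (since 4·4 = 16 = 3·5 + 1), so t ≡ 4·4 = 16 ≡ 1 (mod 5).
    Then x = 86 + 104·1 = 190, valid modulo lcm(104, 5) = 520: x ≡ 190 (mod 520).
  Combine with x ≡ 2 (mod 7); new modulus lcm = 3640.
    Write x = 190 + 520·t and substitute into x ≡ 2 (mod 7): 520·t ≡ 2 − 190 = -188 (mod 7).
    Reduce coefficients mod 7: 2·t ≡ 1 (mod 7).
    The inverse of 2 mod 7 is 4 (since 2·4 = 8 = 1·7 + 1), so t ≡ 4·1 = 4 ≡ 4 (mod 7).
    Then x = 190 + 520·4 = 2270, valid modulo lcm(520, 7) = 3640: x ≡ 2270 (mod 3640).
Verify against each original: 2270 mod 13 = 8, 2270 mod 8 = 6, 2270 mod 5 = 0, 2270 mod 7 = 2.

x ≡ 2270 (mod 3640).


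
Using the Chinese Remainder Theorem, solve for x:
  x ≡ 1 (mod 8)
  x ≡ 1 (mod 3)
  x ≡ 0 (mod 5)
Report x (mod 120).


Moduli 8, 3, 5 are pairwise coprime; by CRT there is a unique solution modulo M = 8 · 3 · 5 = 120.
Solve pairwise, accumulating the modulus:
  Start with x ≡ 1 (mod 8).
  Combine with x ≡ 1 (mod 3): since gcd(8, 3) = 1, we get a unique residue mod 24.
    Write x = 1 + 8·t and substitute into x ≡ 1 (mod 3): 8·t ≡ 1 − 1 = 0 (mod 3).
    Reduce coefficients mod 3: 2·t ≡ 0 (mod 3).
    The inverse of 2 mod 3 is 2 (since 2·2 = 4 = 1·3 + 1), so t ≡ 2·0 = 0 ≡ 0 (mod 3).
    Then x = 1 + 8·0 = 1, valid modulo lcm(8, 3) = 24: x ≡ 1 (mod 24).
  Combine with x ≡ 0 (mod 5): since gcd(24, 5) = 1, we get a unique residue mod 120.
    Write x = 1 + 24·t and substitute into x ≡ 0 (mod 5): 24·t ≡ 0 − 1 = -1 (mod 5).
    Reduce coefficients mod 5: 4·t ≡ 4 (mod 5).
    The inverse of 4 mod 5 is 4 (since 4·4 = 16 = 3·5 + 1), so t ≡ 4·4 = 16 ≡ 1 (mod 5).
    Then x = 1 + 24·1 = 25, valid modulo lcm(24, 5) = 120: x ≡ 25 (mod 120).
Verify: 25 mod 8 = 1 ✓, 25 mod 3 = 1 ✓, 25 mod 5 = 0 ✓.

x ≡ 25 (mod 120).


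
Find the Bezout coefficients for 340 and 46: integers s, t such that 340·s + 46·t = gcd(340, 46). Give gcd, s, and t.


Euclidean algorithm on (340, 46) — divide until remainder is 0:
  340 = 7 · 46 + 18
  46 = 2 · 18 + 10
  18 = 1 · 10 + 8
  10 = 1 · 8 + 2
  8 = 4 · 2 + 0
gcd(340, 46) = 2.
Track Bezout coefficients alongside the remainders: start with r₀ = 340 = a·1 + b·0 (s = 1, t = 0) and r₁ = 46 = a·0 + b·1 (s = 0, t = 1); each new remainder r_{k+1} = r_{k-1} − q_k·r_k inherits s_{k+1} = s_{k-1} − q_k·s_k, t_{k+1} = t_{k-1} − q_k·t_k, so r_k = a·s_k + b·t_k at every step:
  q = 7: r = 18, s = 1 − 7·0 = 1, t = 0 − 7·1 = -7  (check: 340·1 + 46·(-7) = 18)
  q = 2: r = 10, s = 0 − 2·1 = -2, t = 1 − 2·(-7) = 15  (check: 340·(-2) + 46·15 = 10)
  q = 1: r = 8, s = 1 − 1·(-2) = 3, t = -7 − 1·15 = -22  (check: 340·3 + 46·(-22) = 8)
  q = 1: r = 2, s = -2 − 1·3 = -5, t = 15 − 1·(-22) = 37  (check: 340·(-5) + 46·37 = 2)
The row with r = 2 (the gcd) gives the Bezout coefficients s = -5, t = 37.
Result: 340 · (-5) + 46 · (37) = 2.

gcd(340, 46) = 2; s = -5, t = 37 (check: 340·(-5) + 46·37 = 2).


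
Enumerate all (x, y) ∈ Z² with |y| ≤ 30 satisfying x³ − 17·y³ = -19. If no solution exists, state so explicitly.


The equation is x³ - 17y³ = -19. For fixed y, x³ = 17·y³ − 19, so a solution requires the RHS to be a perfect cube.
Strategy: iterate y from -30 to 30, compute RHS = 17·y³ − 19, and check whether it is a (positive or negative) perfect cube.
Check small values of y:
  y = 0: RHS = -19 is not a perfect cube.
  y = 1: RHS = -2 is not a perfect cube.
  y = -1: RHS = -36 is not a perfect cube.
  y = 2: RHS = 117 is not a perfect cube.
  y = -2: RHS = -155 is not a perfect cube.
  y = 3: RHS = 440 is not a perfect cube.
  y = -3: RHS = -478 is not a perfect cube.
Continuing the search up to |y| = 30 finds no solutions either.
No (x, y) in the scanned range satisfies the equation.

No integer solutions with |y| ≤ 30.


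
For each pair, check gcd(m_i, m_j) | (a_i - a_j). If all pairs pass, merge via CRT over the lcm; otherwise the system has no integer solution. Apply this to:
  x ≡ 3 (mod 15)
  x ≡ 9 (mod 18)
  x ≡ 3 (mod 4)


Moduli 15, 18, 4 are not pairwise coprime, so CRT works modulo lcm(m_i) when all pairwise compatibility conditions hold.
Pairwise compatibility: gcd(m_i, m_j) must divide a_i - a_j for every pair.
Merge one congruence at a time:
  Start: x ≡ 3 (mod 15).
  Combine with x ≡ 9 (mod 18): gcd(15, 18) = 3; 9 - 3 = 6, which IS divisible by 3, so compatible.
    Write x = 3 + 15·t and substitute into x ≡ 9 (mod 18): 15·t ≡ 9 − 3 = 6 (mod 18).
    Divide the congruence (and modulus) by g = 3: 5·t ≡ 2 (mod 6).
    The inverse of 5 mod 6 is 5 (since 5·5 = 25 = 4·6 + 1), so t ≡ 5·2 = 10 ≡ 4 (mod 6).
    Then x = 3 + 15·4 = 63, valid modulo lcm(15, 18) = 90: x ≡ 63 (mod 90).
  Combine with x ≡ 3 (mod 4): gcd(90, 4) = 2; 3 - 63 = -60, which IS divisible by 2, so compatible.
    Write x = 63 + 90·t and substitute into x ≡ 3 (mod 4): 90·t ≡ 3 − 63 = -60 (mod 4).
    Divide the congruence (and modulus) by g = 2: 45·t ≡ -30 (mod 2).
    Reduce coefficients mod 2: 1·t ≡ 0 (mod 2).
    So t ≡ 0 (mod 2).
    Then x = 63 + 90·0 = 63, valid modulo lcm(90, 4) = 180: x ≡ 63 (mod 180).
Verify: 63 mod 15 = 3, 63 mod 18 = 9, 63 mod 4 = 3.

x ≡ 63 (mod 180).


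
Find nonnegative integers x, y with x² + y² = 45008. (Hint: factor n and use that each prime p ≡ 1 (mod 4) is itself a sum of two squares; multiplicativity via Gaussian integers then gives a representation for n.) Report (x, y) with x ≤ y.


Step 1: Factor n = 45008 = 2^4 · 29 · 97.
Step 2: Check the mod-4 condition on each prime factor: 2 = 2 (special); 29 ≡ 1 (mod 4), exponent 1; 97 ≡ 1 (mod 4), exponent 1.
All primes ≡ 3 (mod 4) appear to even exponent (or don't appear), so by the two-squares theorem n IS expressible as a sum of two squares.
Step 3: Build a representation. Group n = k² · m with k = 4 and m = 29 · 97 = 2813 (a product of primes ≡ 1 (mod 4)); a representation of m scales to one of n via (k·x)² + (k·y)² = k²(x² + y²). Each prime p ≡ 1 (mod 4) is itself a sum of two squares; find a² by testing p − a² for a perfect square:
  29: 29 − 1² = 28, 29 − 2² = 25 = 5² ⇒ 29 = 2² + 5².
  97: 97 − 1² = 96, 97 − 2² = 93, 97 − 3² = 88, 97 − 4² = 81 = 9² ⇒ 97 = 4² + 9².
  Combine using the Brahmagupta–Fibonacci identity (a² + b²)(c² + d²) = (ac − bd)² + (ad + bc)² = (ac + bd)² + (ad − bc)²:
  29 · 97 = 2813: from (2² + 5²)(4² + 9²), take (2·4 − 5·9, 2·9 + 5·4) = (8 − 45, 18 + 20) = (-37, 38); dropping signs (only squares matter) gives (37, 38); check 37² + 38² = 1369 + 1444 = 2813 ✓.
  Scale by k = 4: (4·37, 4·38) = (148, 152).
Step 4: Order so x ≤ y and verify: 148² + 152² = 21904 + 23104 = 45008 = n. ✓

n = 45008 = 148² + 152² (one valid representation with x ≤ y).


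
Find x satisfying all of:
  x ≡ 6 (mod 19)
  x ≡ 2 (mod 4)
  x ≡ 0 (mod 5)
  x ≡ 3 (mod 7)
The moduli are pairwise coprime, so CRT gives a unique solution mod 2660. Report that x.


Product of moduli M = 19 · 4 · 5 · 7 = 2660.
Merge one congruence at a time:
  Start: x ≡ 6 (mod 19).
  Combine with x ≡ 2 (mod 4); new modulus lcm = 76.
    Write x = 6 + 19·t and substitute into x ≡ 2 (mod 4): 19·t ≡ 2 − 6 = -4 (mod 4).
    Reduce coefficients mod 4: 3·t ≡ 0 (mod 4).
    The inverse of 3 mod 4 is 3 (since 3·3 = 9 = 2·4 + 1), so t ≡ 3·0 = 0 ≡ 0 (mod 4).
    Then x = 6 + 19·0 = 6, valid modulo lcm(19, 4) = 76: x ≡ 6 (mod 76).
  Combine with x ≡ 0 (mod 5); new modulus lcm = 380.
    Write x = 6 + 76·t and substitute into x ≡ 0 (mod 5): 76·t ≡ 0 − 6 = -6 (mod 5).
    Reduce coefficients mod 5: 1·t ≡ 4 (mod 5).
    So t ≡ 4 (mod 5).
    Then x = 6 + 76·4 = 310, valid modulo lcm(76, 5) = 380: x ≡ 310 (mod 380).
  Combine with x ≡ 3 (mod 7); new modulus lcm = 2660.
    Write x = 310 + 380·t and substitute into x ≡ 3 (mod 7): 380·t ≡ 3 − 310 = -307 (mod 7).
    Reduce coefficients mod 7: 2·t ≡ 1 (mod 7).
    The inverse of 2 mod 7 is 4 (since 2·4 = 8 = 1·7 + 1), so t ≡ 4·1 = 4 ≡ 4 (mod 7).
    Then x = 310 + 380·4 = 1830, valid modulo lcm(380, 7) = 2660: x ≡ 1830 (mod 2660).
Verify against each original: 1830 mod 19 = 6, 1830 mod 4 = 2, 1830 mod 5 = 0, 1830 mod 7 = 3.

x ≡ 1830 (mod 2660).


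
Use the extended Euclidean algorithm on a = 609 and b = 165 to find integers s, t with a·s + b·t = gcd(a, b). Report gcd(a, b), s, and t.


Euclidean algorithm on (609, 165) — divide until remainder is 0:
  609 = 3 · 165 + 114
  165 = 1 · 114 + 51
  114 = 2 · 51 + 12
  51 = 4 · 12 + 3
  12 = 4 · 3 + 0
gcd(609, 165) = 3.
Track Bezout coefficients alongside the remainders: start with r₀ = 609 = a·1 + b·0 (s = 1, t = 0) and r₁ = 165 = a·0 + b·1 (s = 0, t = 1); each new remainder r_{k+1} = r_{k-1} − q_k·r_k inherits s_{k+1} = s_{k-1} − q_k·s_k, t_{k+1} = t_{k-1} − q_k·t_k, so r_k = a·s_k + b·t_k at every step:
  q = 3: r = 114, s = 1 − 3·0 = 1, t = 0 − 3·1 = -3  (check: 609·1 + 165·(-3) = 114)
  q = 1: r = 51, s = 0 − 1·1 = -1, t = 1 − 1·(-3) = 4  (check: 609·(-1) + 165·4 = 51)
  q = 2: r = 12, s = 1 − 2·(-1) = 3, t = -3 − 2·4 = -11  (check: 609·3 + 165·(-11) = 12)
  q = 4: r = 3, s = -1 − 4·3 = -13, t = 4 − 4·(-11) = 48  (check: 609·(-13) + 165·48 = 3)
The row with r = 3 (the gcd) gives the Bezout coefficients s = -13, t = 48.
Result: 609 · (-13) + 165 · (48) = 3.

gcd(609, 165) = 3; s = -13, t = 48 (check: 609·(-13) + 165·48 = 3).


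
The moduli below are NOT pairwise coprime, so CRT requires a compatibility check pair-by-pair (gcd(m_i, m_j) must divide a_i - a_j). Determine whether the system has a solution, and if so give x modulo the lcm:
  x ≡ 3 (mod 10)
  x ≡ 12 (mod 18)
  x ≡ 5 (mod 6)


Moduli 10, 18, 6 are not pairwise coprime, so CRT works modulo lcm(m_i) when all pairwise compatibility conditions hold.
Pairwise compatibility: gcd(m_i, m_j) must divide a_i - a_j for every pair.
Merge one congruence at a time:
  Start: x ≡ 3 (mod 10).
  Combine with x ≡ 12 (mod 18): gcd(10, 18) = 2, and 12 - 3 = 9 is NOT divisible by 2.
    ⇒ system is inconsistent (no integer solution).

No solution (the system is inconsistent).


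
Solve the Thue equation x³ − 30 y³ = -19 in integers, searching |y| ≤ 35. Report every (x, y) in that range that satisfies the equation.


The equation is x³ - 30y³ = -19. For fixed y, x³ = 30·y³ − 19, so a solution requires the RHS to be a perfect cube.
Strategy: iterate y from -35 to 35, compute RHS = 30·y³ − 19, and check whether it is a (positive or negative) perfect cube.
Check small values of y:
  y = 0: RHS = -19 is not a perfect cube.
  y = 1: RHS = 11 is not a perfect cube.
  y = -1: RHS = -49 is not a perfect cube.
  y = 2: RHS = 221 is not a perfect cube.
  y = -2: RHS = -259 is not a perfect cube.
  y = 3: RHS = 791 is not a perfect cube.
  y = -3: RHS = -829 is not a perfect cube.
Continuing the search up to |y| = 35 finds no solutions either.
No (x, y) in the scanned range satisfies the equation.

No integer solutions with |y| ≤ 35.


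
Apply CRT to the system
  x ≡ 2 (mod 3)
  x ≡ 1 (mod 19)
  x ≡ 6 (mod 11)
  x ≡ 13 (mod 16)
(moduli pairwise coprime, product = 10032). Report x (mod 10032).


Product of moduli M = 3 · 19 · 11 · 16 = 10032.
Merge one congruence at a time:
  Start: x ≡ 2 (mod 3).
  Combine with x ≡ 1 (mod 19); new modulus lcm = 57.
    Write x = 2 + 3·t and substitute into x ≡ 1 (mod 19): 3·t ≡ 1 − 2 = -1 (mod 19).
    Reduce coefficients mod 19: 3·t ≡ 18 (mod 19).
    The inverse of 3 mod 19 is 13 (since 3·13 = 39 = 2·19 + 1), so t ≡ 13·18 = 234 ≡ 6 (mod 19).
    Then x = 2 + 3·6 = 20, valid modulo lcm(3, 19) = 57: x ≡ 20 (mod 57).
  Combine with x ≡ 6 (mod 11); new modulus lcm = 627.
    Write x = 20 + 57·t and substitute into x ≡ 6 (mod 11): 57·t ≡ 6 − 20 = -14 (mod 11).
    Reduce coefficients mod 11: 2·t ≡ 8 (mod 11).
    The inverse of 2 mod 11 is 6 (since 2·6 = 12 = 1·11 + 1), so t ≡ 6·8 = 48 ≡ 4 (mod 11).
    Then x = 20 + 57·4 = 248, valid modulo lcm(57, 11) = 627: x ≡ 248 (mod 627).
  Combine with x ≡ 13 (mod 16); new modulus lcm = 10032.
    Write x = 248 + 627·t and substitute into x ≡ 13 (mod 16): 627·t ≡ 13 − 248 = -235 (mod 16).
    Reduce coefficients mod 16: 3·t ≡ 5 (mod 16).
    The inverse of 3 mod 16 is 11 (since 3·11 = 33 = 2·16 + 1), so t ≡ 11·5 = 55 ≡ 7 (mod 16).
    Then x = 248 + 627·7 = 4637, valid modulo lcm(627, 16) = 10032: x ≡ 4637 (mod 10032).
Verify against each original: 4637 mod 3 = 2, 4637 mod 19 = 1, 4637 mod 11 = 6, 4637 mod 16 = 13.

x ≡ 4637 (mod 10032).


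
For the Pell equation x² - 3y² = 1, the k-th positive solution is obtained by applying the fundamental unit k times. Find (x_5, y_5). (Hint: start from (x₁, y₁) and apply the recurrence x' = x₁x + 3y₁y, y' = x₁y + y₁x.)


Step 1: Find the fundamental solution (x₁, y₁) of x² - 3y² = 1.
  Expand √3 as a continued fraction. a₀ = ⌊√3⌋ = 1; iterate m_{k+1} = d_k·a_k − m_k, d_{k+1} = (3 − m_{k+1}²)/d_k, a_{k+1} = ⌊(a₀ + m_{k+1})/d_{k+1}⌋ (starting m₀ = 0, d₀ = 1), with convergents p_k = a_k·p_{k-1} + p_{k-2}, q_k = a_k·q_{k-1} + q_{k-2} (p₋₁ = 1, q₋₁ = 0):
  k = 0: a₀ = 1; p₀/q₀ = 1/1; p₀² − 3·q₀² = 1 − 3 = -2.
  k = 1: m = 1, d = 2, a = ⌊(1 + 1)/2⌋ = 1; p/q = (1·1 + 1)/(1·1 + 0) = 2/1; p² − 3·q² = 4 − 3 = 1.
  The first convergent with p² − 3·q² = 1 gives the fundamental solution (x₁, y₁) = (2, 1).
Step 2: Apply the recurrence (x_{n+1}, y_{n+1}) = (x₁x_n + 3y₁y_n, x₁y_n + y₁x_n) repeatedly.
  From (x_1, y_1) = (2, 1): x_2 = 2·2 + 3·1·1 = 7; y_2 = 2·1 + 1·2 = 4.
  From (x_2, y_2) = (7, 4): x_3 = 2·7 + 3·1·4 = 26; y_3 = 2·4 + 1·7 = 15.
  From (x_3, y_3) = (26, 15): x_4 = 2·26 + 3·1·15 = 97; y_4 = 2·15 + 1·26 = 56.
  From (x_4, y_4) = (97, 56): x_5 = 2·97 + 3·1·56 = 362; y_5 = 2·56 + 1·97 = 209.
Step 3: Verify x_5² - 3·y_5² = 131044 - 131043 = 1 (should be 1). ✓

(x_1, y_1) = (2, 1); (x_5, y_5) = (362, 209).


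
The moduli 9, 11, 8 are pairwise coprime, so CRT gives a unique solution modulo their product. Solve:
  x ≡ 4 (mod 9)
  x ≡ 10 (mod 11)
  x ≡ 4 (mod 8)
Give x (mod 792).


Moduli 9, 11, 8 are pairwise coprime; by CRT there is a unique solution modulo M = 9 · 11 · 8 = 792.
Solve pairwise, accumulating the modulus:
  Start with x ≡ 4 (mod 9).
  Combine with x ≡ 10 (mod 11): since gcd(9, 11) = 1, we get a unique residue mod 99.
    Write x = 4 + 9·t and substitute into x ≡ 10 (mod 11): 9·t ≡ 10 − 4 = 6 (mod 11).
    The inverse of 9 mod 11 is 5 (since 9·5 = 45 = 4·11 + 1), so t ≡ 5·6 = 30 ≡ 8 (mod 11).
    Then x = 4 + 9·8 = 76, valid modulo lcm(9, 11) = 99: x ≡ 76 (mod 99).
  Combine with x ≡ 4 (mod 8): since gcd(99, 8) = 1, we get a unique residue mod 792.
    Write x = 76 + 99·t and substitute into x ≡ 4 (mod 8): 99·t ≡ 4 − 76 = -72 (mod 8).
    Reduce coefficients mod 8: 3·t ≡ 0 (mod 8).
    The inverse of 3 mod 8 is 3 (since 3·3 = 9 = 1·8 + 1), so t ≡ 3·0 = 0 ≡ 0 (mod 8).
    Then x = 76 + 99·0 = 76, valid modulo lcm(99, 8) = 792: x ≡ 76 (mod 792).
Verify: 76 mod 9 = 4 ✓, 76 mod 11 = 10 ✓, 76 mod 8 = 4 ✓.

x ≡ 76 (mod 792).


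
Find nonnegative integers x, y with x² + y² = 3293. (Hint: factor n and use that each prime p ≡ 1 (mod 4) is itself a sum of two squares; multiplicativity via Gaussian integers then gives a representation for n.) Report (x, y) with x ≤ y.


Step 1: Factor n = 3293 = 37 · 89.
Step 2: Check the mod-4 condition on each prime factor: 37 ≡ 1 (mod 4), exponent 1; 89 ≡ 1 (mod 4), exponent 1.
All primes ≡ 3 (mod 4) appear to even exponent (or don't appear), so by the two-squares theorem n IS expressible as a sum of two squares.
Step 3: Build a representation. Here n = 37 · 89 is a product of primes ≡ 1 (mod 4). Each prime p ≡ 1 (mod 4) is itself a sum of two squares; find a² by testing p − a² for a perfect square:
  37: 37 − 1² = 36 = 6² ⇒ 37 = 1² + 6².
  89: 89 − 1² = 88, 89 − 2² = 85, 89 − 3² = 80, 89 − 4² = 73, 89 − 5² = 64 = 8² ⇒ 89 = 5² + 8².
  Combine using the Brahmagupta–Fibonacci identity (a² + b²)(c² + d²) = (ac − bd)² + (ad + bc)² = (ac + bd)² + (ad − bc)²:
  37 · 89 = 3293: from (1² + 6²)(5² + 8²), take (1·5 − 6·8, 1·8 + 6·5) = (5 − 48, 8 + 30) = (-43, 38); dropping signs (only squares matter) gives (43, 38); check 43² + 38² = 1849 + 1444 = 3293 ✓.
Step 4: Order so x ≤ y and verify: 38² + 43² = 1444 + 1849 = 3293 = n. ✓

n = 3293 = 38² + 43² (one valid representation with x ≤ y).


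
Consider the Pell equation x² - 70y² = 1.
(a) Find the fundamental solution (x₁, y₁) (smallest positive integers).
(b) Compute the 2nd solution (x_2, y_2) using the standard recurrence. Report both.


Step 1: Find the fundamental solution (x₁, y₁) of x² - 70y² = 1.
  Expand √70 as a continued fraction. a₀ = ⌊√70⌋ = 8; iterate m_{k+1} = d_k·a_k − m_k, d_{k+1} = (70 − m_{k+1}²)/d_k, a_{k+1} = ⌊(a₀ + m_{k+1})/d_{k+1}⌋ (starting m₀ = 0, d₀ = 1), with convergents p_k = a_k·p_{k-1} + p_{k-2}, q_k = a_k·q_{k-1} + q_{k-2} (p₋₁ = 1, q₋₁ = 0):
  k = 0: a₀ = 8; p₀/q₀ = 8/1; p₀² − 70·q₀² = 64 − 70 = -6.
  k = 1: m = 8, d = 6, a = ⌊(8 + 8)/6⌋ = 2; p/q = (2·8 + 1)/(2·1 + 0) = 17/2; p² − 70·q² = 289 − 280 = 9.
  k = 2: m = 4, d = 9, a = ⌊(8 + 4)/9⌋ = 1; p/q = (1·17 + 8)/(1·2 + 1) = 25/3; p² − 70·q² = 625 − 630 = -5.
  k = 3: m = 5, d = 5, a = ⌊(8 + 5)/5⌋ = 2; p/q = (2·25 + 17)/(2·3 + 2) = 67/8; p² − 70·q² = 4489 − 4480 = 9.
  k = 4: m = 5, d = 9, a = ⌊(8 + 5)/9⌋ = 1; p/q = (1·67 + 25)/(1·8 + 3) = 92/11; p² − 70·q² = 8464 − 8470 = -6.
  k = 5: m = 4, d = 6, a = ⌊(8 + 4)/6⌋ = 2; p/q = (2·92 + 67)/(2·11 + 8) = 251/30; p² − 70·q² = 63001 − 63000 = 1.
  The first convergent with p² − 70·q² = 1 gives the fundamental solution (x₁, y₁) = (251, 30).
Step 2: Apply the recurrence (x_{n+1}, y_{n+1}) = (x₁x_n + 70y₁y_n, x₁y_n + y₁x_n) repeatedly.
  From (x_1, y_1) = (251, 30): x_2 = 251·251 + 70·30·30 = 126001; y_2 = 251·30 + 30·251 = 15060.
Step 3: Verify x_2² - 70·y_2² = 15876252001 - 15876252000 = 1 (should be 1). ✓

(x_1, y_1) = (251, 30); (x_2, y_2) = (126001, 15060).


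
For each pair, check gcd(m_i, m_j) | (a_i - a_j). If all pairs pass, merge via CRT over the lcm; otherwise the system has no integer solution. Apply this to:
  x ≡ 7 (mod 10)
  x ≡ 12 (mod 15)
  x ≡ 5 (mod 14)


Moduli 10, 15, 14 are not pairwise coprime, so CRT works modulo lcm(m_i) when all pairwise compatibility conditions hold.
Pairwise compatibility: gcd(m_i, m_j) must divide a_i - a_j for every pair.
Merge one congruence at a time:
  Start: x ≡ 7 (mod 10).
  Combine with x ≡ 12 (mod 15): gcd(10, 15) = 5; 12 - 7 = 5, which IS divisible by 5, so compatible.
    Write x = 7 + 10·t and substitute into x ≡ 12 (mod 15): 10·t ≡ 12 − 7 = 5 (mod 15).
    Divide the congruence (and modulus) by g = 5: 2·t ≡ 1 (mod 3).
    The inverse of 2 mod 3 is 2 (since 2·2 = 4 = 1·3 + 1), so t ≡ 2·1 = 2 ≡ 2 (mod 3).
    Then x = 7 + 10·2 = 27, valid modulo lcm(10, 15) = 30: x ≡ 27 (mod 30).
  Combine with x ≡ 5 (mod 14): gcd(30, 14) = 2; 5 - 27 = -22, which IS divisible by 2, so compatible.
    Write x = 27 + 30·t and substitute into x ≡ 5 (mod 14): 30·t ≡ 5 − 27 = -22 (mod 14).
    Divide the congruence (and modulus) by g = 2: 15·t ≡ -11 (mod 7).
    Reduce coefficients mod 7: 1·t ≡ 3 (mod 7).
    So t ≡ 3 (mod 7).
    Then x = 27 + 30·3 = 117, valid modulo lcm(30, 14) = 210: x ≡ 117 (mod 210).
Verify: 117 mod 10 = 7, 117 mod 15 = 12, 117 mod 14 = 5.

x ≡ 117 (mod 210).


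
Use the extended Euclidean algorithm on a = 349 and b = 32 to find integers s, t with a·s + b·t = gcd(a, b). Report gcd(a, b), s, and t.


Euclidean algorithm on (349, 32) — divide until remainder is 0:
  349 = 10 · 32 + 29
  32 = 1 · 29 + 3
  29 = 9 · 3 + 2
  3 = 1 · 2 + 1
  2 = 2 · 1 + 0
gcd(349, 32) = 1.
Track Bezout coefficients alongside the remainders: start with r₀ = 349 = a·1 + b·0 (s = 1, t = 0) and r₁ = 32 = a·0 + b·1 (s = 0, t = 1); each new remainder r_{k+1} = r_{k-1} − q_k·r_k inherits s_{k+1} = s_{k-1} − q_k·s_k, t_{k+1} = t_{k-1} − q_k·t_k, so r_k = a·s_k + b·t_k at every step:
  q = 10: r = 29, s = 1 − 10·0 = 1, t = 0 − 10·1 = -10  (check: 349·1 + 32·(-10) = 29)
  q = 1: r = 3, s = 0 − 1·1 = -1, t = 1 − 1·(-10) = 11  (check: 349·(-1) + 32·11 = 3)
  q = 9: r = 2, s = 1 − 9·(-1) = 10, t = -10 − 9·11 = -109  (check: 349·10 + 32·(-109) = 2)
  q = 1: r = 1, s = -1 − 1·10 = -11, t = 11 − 1·(-109) = 120  (check: 349·(-11) + 32·120 = 1)
The row with r = 1 (the gcd) gives the Bezout coefficients s = -11, t = 120.
Result: 349 · (-11) + 32 · (120) = 1.

gcd(349, 32) = 1; s = -11, t = 120 (check: 349·(-11) + 32·120 = 1).


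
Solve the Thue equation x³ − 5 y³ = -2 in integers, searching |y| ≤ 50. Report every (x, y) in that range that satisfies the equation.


The equation is x³ - 5y³ = -2. For fixed y, x³ = 5·y³ − 2, so a solution requires the RHS to be a perfect cube.
Strategy: iterate y from -50 to 50, compute RHS = 5·y³ − 2, and check whether it is a (positive or negative) perfect cube.
Check small values of y:
  y = 0: RHS = -2 is not a perfect cube.
  y = 1: RHS = 3 is not a perfect cube.
  y = -1: RHS = -7 is not a perfect cube.
  y = 2: RHS = 38 is not a perfect cube.
  y = -2: RHS = -42 is not a perfect cube.
  y = 3: RHS = 133 is not a perfect cube.
  y = -3: RHS = -137 is not a perfect cube.
Continuing the search up to |y| = 50 finds no solutions either.
No (x, y) in the scanned range satisfies the equation.

No integer solutions with |y| ≤ 50.


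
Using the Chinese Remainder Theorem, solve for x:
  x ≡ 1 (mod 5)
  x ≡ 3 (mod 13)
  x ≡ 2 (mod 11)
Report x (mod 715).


Moduli 5, 13, 11 are pairwise coprime; by CRT there is a unique solution modulo M = 5 · 13 · 11 = 715.
Solve pairwise, accumulating the modulus:
  Start with x ≡ 1 (mod 5).
  Combine with x ≡ 3 (mod 13): since gcd(5, 13) = 1, we get a unique residue mod 65.
    Write x = 1 + 5·t and substitute into x ≡ 3 (mod 13): 5·t ≡ 3 − 1 = 2 (mod 13).
    The inverse of 5 mod 13 is 8 (since 5·8 = 40 = 3·13 + 1), so t ≡ 8·2 = 16 ≡ 3 (mod 13).
    Then x = 1 + 5·3 = 16, valid modulo lcm(5, 13) = 65: x ≡ 16 (mod 65).
  Combine with x ≡ 2 (mod 11): since gcd(65, 11) = 1, we get a unique residue mod 715.
    Write x = 16 + 65·t and substitute into x ≡ 2 (mod 11): 65·t ≡ 2 − 16 = -14 (mod 11).
    Reduce coefficients mod 11: 10·t ≡ 8 (mod 11).
    The inverse of 10 mod 11 is 10 (since 10·10 = 100 = 9·11 + 1), so t ≡ 10·8 = 80 ≡ 3 (mod 11).
    Then x = 16 + 65·3 = 211, valid modulo lcm(65, 11) = 715: x ≡ 211 (mod 715).
Verify: 211 mod 5 = 1 ✓, 211 mod 13 = 3 ✓, 211 mod 11 = 2 ✓.

x ≡ 211 (mod 715).


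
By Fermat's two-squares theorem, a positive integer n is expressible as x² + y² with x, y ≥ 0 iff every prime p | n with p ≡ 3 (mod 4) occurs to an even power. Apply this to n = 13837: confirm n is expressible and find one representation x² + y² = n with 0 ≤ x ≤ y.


Step 1: Factor n = 13837 = 101 · 137.
Step 2: Check the mod-4 condition on each prime factor: 101 ≡ 1 (mod 4), exponent 1; 137 ≡ 1 (mod 4), exponent 1.
All primes ≡ 3 (mod 4) appear to even exponent (or don't appear), so by the two-squares theorem n IS expressible as a sum of two squares.
Step 3: Build a representation. Here n = 101 · 137 is a product of primes ≡ 1 (mod 4). Each prime p ≡ 1 (mod 4) is itself a sum of two squares; find a² by testing p − a² for a perfect square:
  101: 101 − 1² = 100 = 10² ⇒ 101 = 1² + 10².
  137: 137 − 1² = 136, 137 − 2² = 133, 137 − 3² = 128, 137 − 4² = 121 = 11² ⇒ 137 = 4² + 11².
  Combine using the Brahmagupta–Fibonacci identity (a² + b²)(c² + d²) = (ac − bd)² + (ad + bc)² = (ac + bd)² + (ad − bc)²:
  101 · 137 = 13837: from (1² + 10²)(4² + 11²), take (1·4 − 10·11, 1·11 + 10·4) = (4 − 110, 11 + 40) = (-106, 51); dropping signs (only squares matter) gives (106, 51); check 106² + 51² = 11236 + 2601 = 13837 ✓.
Step 4: Order so x ≤ y and verify: 51² + 106² = 2601 + 11236 = 13837 = n. ✓

n = 13837 = 51² + 106² (one valid representation with x ≤ y).


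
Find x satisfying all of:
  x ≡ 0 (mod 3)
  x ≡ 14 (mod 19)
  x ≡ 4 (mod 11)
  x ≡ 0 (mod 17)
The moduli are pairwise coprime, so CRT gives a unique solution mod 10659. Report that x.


Product of moduli M = 3 · 19 · 11 · 17 = 10659.
Merge one congruence at a time:
  Start: x ≡ 0 (mod 3).
  Combine with x ≡ 14 (mod 19); new modulus lcm = 57.
    Write x = 0 + 3·t and substitute into x ≡ 14 (mod 19): 3·t ≡ 14 − 0 = 14 (mod 19).
    The inverse of 3 mod 19 is 13 (since 3·13 = 39 = 2·19 + 1), so t ≡ 13·14 = 182 ≡ 11 (mod 19).
    Then x = 0 + 3·11 = 33, valid modulo lcm(3, 19) = 57: x ≡ 33 (mod 57).
  Combine with x ≡ 4 (mod 11); new modulus lcm = 627.
    Write x = 33 + 57·t and substitute into x ≡ 4 (mod 11): 57·t ≡ 4 − 33 = -29 (mod 11).
    Reduce coefficients mod 11: 2·t ≡ 4 (mod 11).
    The inverse of 2 mod 11 is 6 (since 2·6 = 12 = 1·11 + 1), so t ≡ 6·4 = 24 ≡ 2 (mod 11).
    Then x = 33 + 57·2 = 147, valid modulo lcm(57, 11) = 627: x ≡ 147 (mod 627).
  Combine with x ≡ 0 (mod 17); new modulus lcm = 10659.
    Write x = 147 + 627·t and substitute into x ≡ 0 (mod 17): 627·t ≡ 0 − 147 = -147 (mod 17).
    Reduce coefficients mod 17: 15·t ≡ 6 (mod 17).
    The inverse of 15 mod 17 is 8 (since 15·8 = 120 = 7·17 + 1), so t ≡ 8·6 = 48 ≡ 14 (mod 17).
    Then x = 147 + 627·14 = 8925, valid modulo lcm(627, 17) = 10659: x ≡ 8925 (mod 10659).
Verify against each original: 8925 mod 3 = 0, 8925 mod 19 = 14, 8925 mod 11 = 4, 8925 mod 17 = 0.

x ≡ 8925 (mod 10659).


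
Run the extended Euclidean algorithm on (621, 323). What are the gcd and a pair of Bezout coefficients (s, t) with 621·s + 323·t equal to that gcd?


Euclidean algorithm on (621, 323) — divide until remainder is 0:
  621 = 1 · 323 + 298
  323 = 1 · 298 + 25
  298 = 11 · 25 + 23
  25 = 1 · 23 + 2
  23 = 11 · 2 + 1
  2 = 2 · 1 + 0
gcd(621, 323) = 1.
Track Bezout coefficients alongside the remainders: start with r₀ = 621 = a·1 + b·0 (s = 1, t = 0) and r₁ = 323 = a·0 + b·1 (s = 0, t = 1); each new remainder r_{k+1} = r_{k-1} − q_k·r_k inherits s_{k+1} = s_{k-1} − q_k·s_k, t_{k+1} = t_{k-1} − q_k·t_k, so r_k = a·s_k + b·t_k at every step:
  q = 1: r = 298, s = 1 − 1·0 = 1, t = 0 − 1·1 = -1  (check: 621·1 + 323·(-1) = 298)
  q = 1: r = 25, s = 0 − 1·1 = -1, t = 1 − 1·(-1) = 2  (check: 621·(-1) + 323·2 = 25)
  q = 11: r = 23, s = 1 − 11·(-1) = 12, t = -1 − 11·2 = -23  (check: 621·12 + 323·(-23) = 23)
  q = 1: r = 2, s = -1 − 1·12 = -13, t = 2 − 1·(-23) = 25  (check: 621·(-13) + 323·25 = 2)
  q = 11: r = 1, s = 12 − 11·(-13) = 155, t = -23 − 11·25 = -298  (check: 621·155 + 323·(-298) = 1)
The row with r = 1 (the gcd) gives the Bezout coefficients s = 155, t = -298.
Result: 621 · (155) + 323 · (-298) = 1.

gcd(621, 323) = 1; s = 155, t = -298 (check: 621·155 + 323·(-298) = 1).


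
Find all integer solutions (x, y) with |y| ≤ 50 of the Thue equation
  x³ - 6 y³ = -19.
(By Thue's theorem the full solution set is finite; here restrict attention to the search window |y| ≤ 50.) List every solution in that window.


The equation is x³ - 6y³ = -19. For fixed y, x³ = 6·y³ − 19, so a solution requires the RHS to be a perfect cube.
Strategy: iterate y from -50 to 50, compute RHS = 6·y³ − 19, and check whether it is a (positive or negative) perfect cube.
Check small values of y:
  y = 0: RHS = -19 is not a perfect cube.
  y = 1: RHS = -13 is not a perfect cube.
  y = -1: RHS = -25 is not a perfect cube.
  y = 2: RHS = 29 is not a perfect cube.
  y = -2: RHS = -67 is not a perfect cube.
  y = 3: RHS = 143 is not a perfect cube.
  y = -3: RHS = -181 is not a perfect cube.
Continuing the search up to |y| = 50 finds no solutions either.
No (x, y) in the scanned range satisfies the equation.

No integer solutions with |y| ≤ 50.


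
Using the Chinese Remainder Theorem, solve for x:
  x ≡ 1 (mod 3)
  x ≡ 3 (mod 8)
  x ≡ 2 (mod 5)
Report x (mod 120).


Moduli 3, 8, 5 are pairwise coprime; by CRT there is a unique solution modulo M = 3 · 8 · 5 = 120.
Solve pairwise, accumulating the modulus:
  Start with x ≡ 1 (mod 3).
  Combine with x ≡ 3 (mod 8): since gcd(3, 8) = 1, we get a unique residue mod 24.
    Write x = 1 + 3·t and substitute into x ≡ 3 (mod 8): 3·t ≡ 3 − 1 = 2 (mod 8).
    The inverse of 3 mod 8 is 3 (since 3·3 = 9 = 1·8 + 1), so t ≡ 3·2 = 6 ≡ 6 (mod 8).
    Then x = 1 + 3·6 = 19, valid modulo lcm(3, 8) = 24: x ≡ 19 (mod 24).
  Combine with x ≡ 2 (mod 5): since gcd(24, 5) = 1, we get a unique residue mod 120.
    Write x = 19 + 24·t and substitute into x ≡ 2 (mod 5): 24·t ≡ 2 − 19 = -17 (mod 5).
    Reduce coefficients mod 5: 4·t ≡ 3 (mod 5).
    The inverse of 4 mod 5 is 4 (since 4·4 = 16 = 3·5 + 1), so t ≡ 4·3 = 12 ≡ 2 (mod 5).
    Then x = 19 + 24·2 = 67, valid modulo lcm(24, 5) = 120: x ≡ 67 (mod 120).
Verify: 67 mod 3 = 1 ✓, 67 mod 8 = 3 ✓, 67 mod 5 = 2 ✓.

x ≡ 67 (mod 120).


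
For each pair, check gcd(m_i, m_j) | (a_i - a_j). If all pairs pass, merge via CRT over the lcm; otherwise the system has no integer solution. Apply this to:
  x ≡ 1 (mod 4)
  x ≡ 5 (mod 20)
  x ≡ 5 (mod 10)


Moduli 4, 20, 10 are not pairwise coprime, so CRT works modulo lcm(m_i) when all pairwise compatibility conditions hold.
Pairwise compatibility: gcd(m_i, m_j) must divide a_i - a_j for every pair.
Merge one congruence at a time:
  Start: x ≡ 1 (mod 4).
  Combine with x ≡ 5 (mod 20): gcd(4, 20) = 4; 5 - 1 = 4, which IS divisible by 4, so compatible.
    Write x = 1 + 4·t and substitute into x ≡ 5 (mod 20): 4·t ≡ 5 − 1 = 4 (mod 20).
    Divide the congruence (and modulus) by g = 4: 1·t ≡ 1 (mod 5).
    So t ≡ 1 (mod 5).
    Then x = 1 + 4·1 = 5, valid modulo lcm(4, 20) = 20: x ≡ 5 (mod 20).
  Combine with x ≡ 5 (mod 10): gcd(20, 10) = 10; 5 - 5 = 0, which IS divisible by 10, so compatible.
    Write x = 5 + 20·t and substitute into x ≡ 5 (mod 10): 20·t ≡ 5 − 5 = 0 (mod 10).
    Divide the congruence (and modulus) by g = 10: 2·t ≡ 0 (mod 1).
    Modulo 1 every t works; take t = 0.
    Then x = 5 + 20·0 = 5, valid modulo lcm(20, 10) = 20: x ≡ 5 (mod 20).
Verify: 5 mod 4 = 1, 5 mod 20 = 5, 5 mod 10 = 5.

x ≡ 5 (mod 20).


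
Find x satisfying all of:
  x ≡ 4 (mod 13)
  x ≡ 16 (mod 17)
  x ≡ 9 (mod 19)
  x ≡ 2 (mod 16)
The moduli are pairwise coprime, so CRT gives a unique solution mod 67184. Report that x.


Product of moduli M = 13 · 17 · 19 · 16 = 67184.
Merge one congruence at a time:
  Start: x ≡ 4 (mod 13).
  Combine with x ≡ 16 (mod 17); new modulus lcm = 221.
    Write x = 4 + 13·t and substitute into x ≡ 16 (mod 17): 13·t ≡ 16 − 4 = 12 (mod 17).
    The inverse of 13 mod 17 is 4 (since 13·4 = 52 = 3·17 + 1), so t ≡ 4·12 = 48 ≡ 14 (mod 17).
    Then x = 4 + 13·14 = 186, valid modulo lcm(13, 17) = 221: x ≡ 186 (mod 221).
  Combine with x ≡ 9 (mod 19); new modulus lcm = 4199.
    Write x = 186 + 221·t and substitute into x ≡ 9 (mod 19): 221·t ≡ 9 − 186 = -177 (mod 19).
    Reduce coefficients mod 19: 12·t ≡ 13 (mod 19).
    The inverse of 12 mod 19 is 8 (since 12·8 = 96 = 5·19 + 1), so t ≡ 8·13 = 104 ≡ 9 (mod 19).
    Then x = 186 + 221·9 = 2175, valid modulo lcm(221, 19) = 4199: x ≡ 2175 (mod 4199).
  Combine with x ≡ 2 (mod 16); new modulus lcm = 67184.
    Write x = 2175 + 4199·t and substitute into x ≡ 2 (mod 16): 4199·t ≡ 2 − 2175 = -2173 (mod 16).
    Reduce coefficients mod 16: 7·t ≡ 3 (mod 16).
    The inverse of 7 mod 16 is 7 (since 7·7 = 49 = 3·16 + 1), so t ≡ 7·3 = 21 ≡ 5 (mod 16).
    Then x = 2175 + 4199·5 = 23170, valid modulo lcm(4199, 16) = 67184: x ≡ 23170 (mod 67184).
Verify against each original: 23170 mod 13 = 4, 23170 mod 17 = 16, 23170 mod 19 = 9, 23170 mod 16 = 2.

x ≡ 23170 (mod 67184).


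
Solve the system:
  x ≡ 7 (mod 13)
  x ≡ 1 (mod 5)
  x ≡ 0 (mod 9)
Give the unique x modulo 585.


Moduli 13, 5, 9 are pairwise coprime; by CRT there is a unique solution modulo M = 13 · 5 · 9 = 585.
Solve pairwise, accumulating the modulus:
  Start with x ≡ 7 (mod 13).
  Combine with x ≡ 1 (mod 5): since gcd(13, 5) = 1, we get a unique residue mod 65.
    Write x = 7 + 13·t and substitute into x ≡ 1 (mod 5): 13·t ≡ 1 − 7 = -6 (mod 5).
    Reduce coefficients mod 5: 3·t ≡ 4 (mod 5).
    The inverse of 3 mod 5 is 2 (since 3·2 = 6 = 1·5 + 1), so t ≡ 2·4 = 8 ≡ 3 (mod 5).
    Then x = 7 + 13·3 = 46, valid modulo lcm(13, 5) = 65: x ≡ 46 (mod 65).
  Combine with x ≡ 0 (mod 9): since gcd(65, 9) = 1, we get a unique residue mod 585.
    Write x = 46 + 65·t and substitute into x ≡ 0 (mod 9): 65·t ≡ 0 − 46 = -46 (mod 9).
    Reduce coefficients mod 9: 2·t ≡ 8 (mod 9).
    The inverse of 2 mod 9 is 5 (since 2·5 = 10 = 1·9 + 1), so t ≡ 5·8 = 40 ≡ 4 (mod 9).
    Then x = 46 + 65·4 = 306, valid modulo lcm(65, 9) = 585: x ≡ 306 (mod 585).
Verify: 306 mod 13 = 7 ✓, 306 mod 5 = 1 ✓, 306 mod 9 = 0 ✓.

x ≡ 306 (mod 585).


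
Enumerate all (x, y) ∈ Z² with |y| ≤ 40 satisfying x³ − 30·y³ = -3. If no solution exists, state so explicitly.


The equation is x³ - 30y³ = -3. For fixed y, x³ = 30·y³ − 3, so a solution requires the RHS to be a perfect cube.
Strategy: iterate y from -40 to 40, compute RHS = 30·y³ − 3, and check whether it is a (positive or negative) perfect cube.
Check small values of y:
  y = 0: RHS = -3 is not a perfect cube.
  y = 1: RHS = 27 = (3)³ ⇒ x = 3 works.
  y = -1: RHS = -33 is not a perfect cube.
  y = 2: RHS = 237 is not a perfect cube.
  y = -2: RHS = -243 is not a perfect cube.
  y = 3: RHS = 807 is not a perfect cube.
  y = -3: RHS = -813 is not a perfect cube.
Continuing the search up to |y| = 40 finds no further solutions beyond those listed.
Collected solutions: (3, 1).

Solutions (with |y| ≤ 40): (3, 1).


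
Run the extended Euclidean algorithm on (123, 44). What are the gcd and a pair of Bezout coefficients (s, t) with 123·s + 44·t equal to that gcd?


Euclidean algorithm on (123, 44) — divide until remainder is 0:
  123 = 2 · 44 + 35
  44 = 1 · 35 + 9
  35 = 3 · 9 + 8
  9 = 1 · 8 + 1
  8 = 8 · 1 + 0
gcd(123, 44) = 1.
Track Bezout coefficients alongside the remainders: start with r₀ = 123 = a·1 + b·0 (s = 1, t = 0) and r₁ = 44 = a·0 + b·1 (s = 0, t = 1); each new remainder r_{k+1} = r_{k-1} − q_k·r_k inherits s_{k+1} = s_{k-1} − q_k·s_k, t_{k+1} = t_{k-1} − q_k·t_k, so r_k = a·s_k + b·t_k at every step:
  q = 2: r = 35, s = 1 − 2·0 = 1, t = 0 − 2·1 = -2  (check: 123·1 + 44·(-2) = 35)
  q = 1: r = 9, s = 0 − 1·1 = -1, t = 1 − 1·(-2) = 3  (check: 123·(-1) + 44·3 = 9)
  q = 3: r = 8, s = 1 − 3·(-1) = 4, t = -2 − 3·3 = -11  (check: 123·4 + 44·(-11) = 8)
  q = 1: r = 1, s = -1 − 1·4 = -5, t = 3 − 1·(-11) = 14  (check: 123·(-5) + 44·14 = 1)
The row with r = 1 (the gcd) gives the Bezout coefficients s = -5, t = 14.
Result: 123 · (-5) + 44 · (14) = 1.

gcd(123, 44) = 1; s = -5, t = 14 (check: 123·(-5) + 44·14 = 1).


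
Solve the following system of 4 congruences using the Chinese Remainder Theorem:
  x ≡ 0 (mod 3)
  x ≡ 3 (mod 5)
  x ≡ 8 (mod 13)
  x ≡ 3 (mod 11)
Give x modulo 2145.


Product of moduli M = 3 · 5 · 13 · 11 = 2145.
Merge one congruence at a time:
  Start: x ≡ 0 (mod 3).
  Combine with x ≡ 3 (mod 5); new modulus lcm = 15.
    Write x = 0 + 3·t and substitute into x ≡ 3 (mod 5): 3·t ≡ 3 − 0 = 3 (mod 5).
    The inverse of 3 mod 5 is 2 (since 3·2 = 6 = 1·5 + 1), so t ≡ 2·3 = 6 ≡ 1 (mod 5).
    Then x = 0 + 3·1 = 3, valid modulo lcm(3, 5) = 15: x ≡ 3 (mod 15).
  Combine with x ≡ 8 (mod 13); new modulus lcm = 195.
    Write x = 3 + 15·t and substitute into x ≡ 8 (mod 13): 15·t ≡ 8 − 3 = 5 (mod 13).
    Reduce coefficients mod 13: 2·t ≡ 5 (mod 13).
    The inverse of 2 mod 13 is 7 (since 2·7 = 14 = 1·13 + 1), so t ≡ 7·5 = 35 ≡ 9 (mod 13).
    Then x = 3 + 15·9 = 138, valid modulo lcm(15, 13) = 195: x ≡ 138 (mod 195).
  Combine with x ≡ 3 (mod 11); new modulus lcm = 2145.
    Write x = 138 + 195·t and substitute into x ≡ 3 (mod 11): 195·t ≡ 3 − 138 = -135 (mod 11).
    Reduce coefficients mod 11: 8·t ≡ 8 (mod 11).
    The inverse of 8 mod 11 is 7 (since 8·7 = 56 = 5·11 + 1), so t ≡ 7·8 = 56 ≡ 1 (mod 11).
    Then x = 138 + 195·1 = 333, valid modulo lcm(195, 11) = 2145: x ≡ 333 (mod 2145).
Verify against each original: 333 mod 3 = 0, 333 mod 5 = 3, 333 mod 13 = 8, 333 mod 11 = 3.

x ≡ 333 (mod 2145).


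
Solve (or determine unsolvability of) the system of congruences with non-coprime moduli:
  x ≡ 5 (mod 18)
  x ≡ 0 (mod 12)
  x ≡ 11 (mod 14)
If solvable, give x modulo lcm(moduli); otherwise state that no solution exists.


Moduli 18, 12, 14 are not pairwise coprime, so CRT works modulo lcm(m_i) when all pairwise compatibility conditions hold.
Pairwise compatibility: gcd(m_i, m_j) must divide a_i - a_j for every pair.
Merge one congruence at a time:
  Start: x ≡ 5 (mod 18).
  Combine with x ≡ 0 (mod 12): gcd(18, 12) = 6, and 0 - 5 = -5 is NOT divisible by 6.
    ⇒ system is inconsistent (no integer solution).

No solution (the system is inconsistent).
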